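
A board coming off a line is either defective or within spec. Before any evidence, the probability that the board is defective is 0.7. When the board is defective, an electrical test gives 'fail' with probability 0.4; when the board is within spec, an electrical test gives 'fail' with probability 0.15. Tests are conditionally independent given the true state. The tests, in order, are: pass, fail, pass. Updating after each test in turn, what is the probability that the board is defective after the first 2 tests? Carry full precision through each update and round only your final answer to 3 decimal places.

0.815

Each posterior becomes the prior for the next update.
After 'pass': P(defective) = 0.6·0.7000 / (0.6·0.7000 + 0.85·0.3000) ≈ 0.6222
After 'fail': P(defective) = 0.4·0.6222 / (0.4·0.6222 + 0.15·0.3778) ≈ 0.8145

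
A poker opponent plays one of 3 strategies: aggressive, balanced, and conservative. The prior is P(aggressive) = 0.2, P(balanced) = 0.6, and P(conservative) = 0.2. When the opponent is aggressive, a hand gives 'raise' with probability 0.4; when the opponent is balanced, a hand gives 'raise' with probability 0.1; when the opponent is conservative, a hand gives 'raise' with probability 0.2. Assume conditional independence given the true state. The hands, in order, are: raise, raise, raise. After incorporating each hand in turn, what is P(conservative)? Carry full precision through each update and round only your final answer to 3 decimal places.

0.107

Each posterior becomes the prior for the next update.
After 'raise': normaliser = 0.4·0.2000 + 0.1·0.6000 + 0.2·0.2000; P(aggressive) ≈ 0.4444, P(balanced) ≈ 0.3333, P(conservative) ≈ 0.2222
After 'raise': normaliser = 0.4·0.4444 + 0.1·0.3333 + 0.2·0.2222; P(aggressive) ≈ 0.6957, P(balanced) ≈ 0.1304, P(conservative) ≈ 0.1739
After 'raise': normaliser = 0.4·0.6957 + 0.1·0.1304 + 0.2·0.1739; P(aggressive) ≈ 0.8533, P(balanced) ≈ 0.0400, P(conservative) ≈ 0.1067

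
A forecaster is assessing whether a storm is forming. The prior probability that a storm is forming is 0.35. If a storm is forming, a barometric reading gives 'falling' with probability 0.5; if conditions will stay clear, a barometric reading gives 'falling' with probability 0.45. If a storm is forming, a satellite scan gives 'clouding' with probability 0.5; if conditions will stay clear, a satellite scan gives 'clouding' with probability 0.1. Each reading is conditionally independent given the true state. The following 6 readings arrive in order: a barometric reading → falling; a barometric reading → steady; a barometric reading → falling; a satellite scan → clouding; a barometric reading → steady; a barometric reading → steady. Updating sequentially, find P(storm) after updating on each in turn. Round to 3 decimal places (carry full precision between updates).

After a barometric reading='falling': P(storm) = 0.5·0.3500 / (0.5·0.3500 + 0.45·0.6500) ≈ 0.3743
After a barometric reading='steady': P(storm) = 0.5·0.3743 / (0.5·0.3743 + 0.55·0.6257) ≈ 0.3523
After a barometric reading='falling': P(storm) = 0.5·0.3523 / (0.5·0.3523 + 0.45·0.6477) ≈ 0.3767
After a satellite scan='clouding': P(storm) = 0.5·0.3767 / (0.5·0.3767 + 0.1·0.6233) ≈ 0.7513
After a barometric reading='steady': P(storm) = 0.5·0.7513 / (0.5·0.7513 + 0.55·0.2487) ≈ 0.7331
After a barometric reading='steady': P(storm) = 0.5·0.7331 / (0.5·0.7331 + 0.55·0.2669) ≈ 0.7141

0.714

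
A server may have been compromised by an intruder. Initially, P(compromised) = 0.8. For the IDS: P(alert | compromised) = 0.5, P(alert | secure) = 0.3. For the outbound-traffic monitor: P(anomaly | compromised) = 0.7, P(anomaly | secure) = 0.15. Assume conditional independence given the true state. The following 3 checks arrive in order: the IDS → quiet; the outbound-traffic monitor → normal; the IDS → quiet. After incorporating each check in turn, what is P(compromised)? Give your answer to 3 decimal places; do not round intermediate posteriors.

0.419

Apply Bayes' rule sequentially, carrying P(compromised) forward.
After the IDS='quiet': P(compromised) = 0.5·0.8000 / (0.5·0.8000 + 0.7·0.2000) ≈ 0.7407
After the outbound-traffic monitor='normal': P(compromised) = 0.3·0.7407 / (0.3·0.7407 + 0.85·0.2593) ≈ 0.5021
After the IDS='quiet': P(compromised) = 0.5·0.5021 / (0.5·0.5021 + 0.7·0.4979) ≈ 0.4187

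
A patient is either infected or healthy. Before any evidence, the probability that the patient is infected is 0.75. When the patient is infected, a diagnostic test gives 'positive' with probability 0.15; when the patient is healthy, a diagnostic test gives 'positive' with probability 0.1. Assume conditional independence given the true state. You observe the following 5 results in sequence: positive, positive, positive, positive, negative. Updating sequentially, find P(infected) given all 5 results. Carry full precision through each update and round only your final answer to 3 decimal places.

0.935

After 'positive': P(infected) = 0.15·0.7500 / (0.15·0.7500 + 0.1·0.2500) ≈ 0.8182
After 'positive': P(infected) = 0.15·0.8182 / (0.15·0.8182 + 0.1·0.1818) ≈ 0.8710
After 'positive': P(infected) = 0.15·0.8710 / (0.15·0.8710 + 0.1·0.1290) ≈ 0.9101
After 'positive': P(infected) = 0.15·0.9101 / (0.15·0.9101 + 0.1·0.0899) ≈ 0.9382
After 'negative': P(infected) = 0.85·0.9382 / (0.85·0.9382 + 0.9·0.0618) ≈ 0.9348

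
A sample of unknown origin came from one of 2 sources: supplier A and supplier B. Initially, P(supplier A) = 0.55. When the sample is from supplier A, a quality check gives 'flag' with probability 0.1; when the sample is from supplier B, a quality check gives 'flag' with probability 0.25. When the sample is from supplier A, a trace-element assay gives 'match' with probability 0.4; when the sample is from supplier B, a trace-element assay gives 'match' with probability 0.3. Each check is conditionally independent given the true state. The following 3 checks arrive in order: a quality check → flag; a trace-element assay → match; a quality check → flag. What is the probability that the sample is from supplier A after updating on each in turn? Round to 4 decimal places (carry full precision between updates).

0.2068

After a quality check='flag': P(supplier A) = 0.1·0.5500 / (0.1·0.5500 + 0.25·0.4500) ≈ 0.3284
After a trace-element assay='match': P(supplier A) = 0.4·0.3284 / (0.4·0.3284 + 0.3·0.6716) ≈ 0.3946
After a quality check='flag': P(supplier A) = 0.1·0.3946 / (0.1·0.3946 + 0.25·0.6054) ≈ 0.2068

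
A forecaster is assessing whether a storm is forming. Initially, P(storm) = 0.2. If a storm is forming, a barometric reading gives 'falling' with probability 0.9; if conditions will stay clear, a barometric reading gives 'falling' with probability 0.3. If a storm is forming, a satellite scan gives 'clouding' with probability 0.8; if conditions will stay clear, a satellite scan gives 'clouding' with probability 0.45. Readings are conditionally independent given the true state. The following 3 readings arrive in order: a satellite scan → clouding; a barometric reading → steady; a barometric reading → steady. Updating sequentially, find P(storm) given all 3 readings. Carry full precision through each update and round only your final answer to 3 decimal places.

0.009

After a satellite scan='clouding': P(storm) = 0.8·0.2000 / (0.8·0.2000 + 0.45·0.8000) ≈ 0.3077
After a barometric reading='steady': P(storm) = 0.1·0.3077 / (0.1·0.3077 + 0.7·0.6923) ≈ 0.0597
After a barometric reading='steady': P(storm) = 0.1·0.0597 / (0.1·0.0597 + 0.7·0.9403) ≈ 0.0090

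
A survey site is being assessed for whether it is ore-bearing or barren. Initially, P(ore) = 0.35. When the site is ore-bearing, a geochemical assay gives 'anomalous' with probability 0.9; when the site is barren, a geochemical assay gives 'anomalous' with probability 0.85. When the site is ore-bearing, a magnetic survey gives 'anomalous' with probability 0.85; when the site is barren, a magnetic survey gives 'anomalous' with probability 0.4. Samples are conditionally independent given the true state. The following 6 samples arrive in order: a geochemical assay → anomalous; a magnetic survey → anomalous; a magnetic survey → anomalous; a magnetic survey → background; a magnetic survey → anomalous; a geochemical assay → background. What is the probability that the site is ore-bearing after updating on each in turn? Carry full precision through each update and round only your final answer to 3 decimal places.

After a geochemical assay='anomalous': P(ore) = 0.9·0.3500 / (0.9·0.3500 + 0.85·0.6500) ≈ 0.3631
After a magnetic survey='anomalous': P(ore) = 0.85·0.3631 / (0.85·0.3631 + 0.4·0.6369) ≈ 0.5478
After a magnetic survey='anomalous': P(ore) = 0.85·0.5478 / (0.85·0.5478 + 0.4·0.4522) ≈ 0.7202
After a magnetic survey='background': P(ore) = 0.15·0.7202 / (0.15·0.7202 + 0.6·0.2798) ≈ 0.3916
After a magnetic survey='anomalous': P(ore) = 0.85·0.3916 / (0.85·0.3916 + 0.4·0.6084) ≈ 0.5777
After a geochemical assay='background': P(ore) = 0.1·0.5777 / (0.1·0.5777 + 0.15·0.4223) ≈ 0.4769

0.477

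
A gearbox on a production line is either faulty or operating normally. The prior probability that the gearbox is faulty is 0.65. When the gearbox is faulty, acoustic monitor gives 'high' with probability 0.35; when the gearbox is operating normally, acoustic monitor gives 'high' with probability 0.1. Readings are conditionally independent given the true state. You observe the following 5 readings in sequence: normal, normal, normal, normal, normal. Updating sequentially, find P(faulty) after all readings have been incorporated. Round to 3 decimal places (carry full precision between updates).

0.267

After 'normal': P(faulty) = 0.65·0.6500 / (0.65·0.6500 + 0.9·0.3500) ≈ 0.5729
After 'normal': P(faulty) = 0.65·0.5729 / (0.65·0.5729 + 0.9·0.4271) ≈ 0.4920
After 'normal': P(faulty) = 0.65·0.4920 / (0.65·0.4920 + 0.9·0.5080) ≈ 0.4116
After 'normal': P(faulty) = 0.65·0.4116 / (0.65·0.4116 + 0.9·0.5884) ≈ 0.3357
After 'normal': P(faulty) = 0.65·0.3357 / (0.65·0.3357 + 0.9·0.6643) ≈ 0.2674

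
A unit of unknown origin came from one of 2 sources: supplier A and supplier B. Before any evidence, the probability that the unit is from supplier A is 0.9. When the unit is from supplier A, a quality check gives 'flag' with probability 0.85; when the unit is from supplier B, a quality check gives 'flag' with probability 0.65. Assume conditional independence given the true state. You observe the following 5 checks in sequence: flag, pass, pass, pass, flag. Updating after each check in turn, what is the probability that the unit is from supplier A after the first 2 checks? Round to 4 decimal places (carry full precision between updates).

Each posterior becomes the prior for the next update.
After 'flag': P(supplier A) = 0.85·0.9000 / (0.85·0.9000 + 0.65·0.1000) ≈ 0.9217
After 'pass': P(supplier A) = 0.15·0.9217 / (0.15·0.9217 + 0.35·0.0783) ≈ 0.8345

0.8345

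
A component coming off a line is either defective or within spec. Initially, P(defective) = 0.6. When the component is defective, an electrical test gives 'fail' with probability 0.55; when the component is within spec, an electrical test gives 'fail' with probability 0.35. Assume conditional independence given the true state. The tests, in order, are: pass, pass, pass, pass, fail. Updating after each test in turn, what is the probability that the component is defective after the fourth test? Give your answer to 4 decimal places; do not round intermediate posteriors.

0.2563

After 'pass': P(defective) = 0.45·0.6000 / (0.45·0.6000 + 0.65·0.4000) ≈ 0.5094
After 'pass': P(defective) = 0.45·0.5094 / (0.45·0.5094 + 0.65·0.4906) ≈ 0.4182
After 'pass': P(defective) = 0.45·0.4182 / (0.45·0.4182 + 0.65·0.5818) ≈ 0.3323
After 'pass': P(defective) = 0.45·0.3323 / (0.45·0.3323 + 0.65·0.6677) ≈ 0.2563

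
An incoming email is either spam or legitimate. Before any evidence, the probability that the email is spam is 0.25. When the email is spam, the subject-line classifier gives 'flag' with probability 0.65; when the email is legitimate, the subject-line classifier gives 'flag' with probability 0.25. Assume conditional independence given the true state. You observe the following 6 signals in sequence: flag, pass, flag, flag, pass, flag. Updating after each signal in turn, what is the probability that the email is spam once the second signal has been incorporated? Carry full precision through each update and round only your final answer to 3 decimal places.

0.288

After 'flag': P(spam) = 0.65·0.2500 / (0.65·0.2500 + 0.25·0.7500) ≈ 0.4643
After 'pass': P(spam) = 0.35·0.4643 / (0.35·0.4643 + 0.75·0.5357) ≈ 0.2880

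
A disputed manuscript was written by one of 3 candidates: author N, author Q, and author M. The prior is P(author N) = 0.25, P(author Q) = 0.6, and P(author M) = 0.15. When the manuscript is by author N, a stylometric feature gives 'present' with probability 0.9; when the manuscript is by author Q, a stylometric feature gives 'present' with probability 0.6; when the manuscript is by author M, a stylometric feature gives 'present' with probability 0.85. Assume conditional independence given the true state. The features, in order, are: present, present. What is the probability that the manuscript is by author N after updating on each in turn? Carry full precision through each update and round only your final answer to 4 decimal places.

0.3843

After 'present': normaliser = 0.9·0.2500 + 0.6·0.6000 + 0.85·0.1500; P(author N) ≈ 0.3158, P(author Q) ≈ 0.5053, P(author M) ≈ 0.1789
After 'present': normaliser = 0.9·0.3158 + 0.6·0.5053 + 0.85·0.1789; P(author N) ≈ 0.3843, P(author Q) ≈ 0.4100, P(author M) ≈ 0.2057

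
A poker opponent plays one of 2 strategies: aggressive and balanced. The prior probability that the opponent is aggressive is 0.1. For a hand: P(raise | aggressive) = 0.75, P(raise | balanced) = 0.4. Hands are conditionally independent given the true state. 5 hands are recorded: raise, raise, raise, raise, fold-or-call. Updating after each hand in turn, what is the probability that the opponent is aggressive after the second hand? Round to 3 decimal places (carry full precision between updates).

0.281

After 'raise': P(aggressive) = 0.75·0.1000 / (0.75·0.1000 + 0.4·0.9000) ≈ 0.1724
After 'raise': P(aggressive) = 0.75·0.1724 / (0.75·0.1724 + 0.4·0.8276) ≈ 0.2809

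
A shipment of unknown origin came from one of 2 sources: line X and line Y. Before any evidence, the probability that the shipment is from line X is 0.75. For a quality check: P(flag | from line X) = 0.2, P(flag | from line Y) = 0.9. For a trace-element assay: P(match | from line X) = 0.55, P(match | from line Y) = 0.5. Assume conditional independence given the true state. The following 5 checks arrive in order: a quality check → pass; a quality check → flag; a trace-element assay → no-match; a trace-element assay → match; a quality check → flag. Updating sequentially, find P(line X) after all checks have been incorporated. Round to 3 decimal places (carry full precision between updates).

After a quality check='pass': P(line X) = 0.8·0.7500 / (0.8·0.7500 + 0.1·0.2500) ≈ 0.9600
After a quality check='flag': P(line X) = 0.2·0.9600 / (0.2·0.9600 + 0.9·0.0400) ≈ 0.8421
After a trace-element assay='no-match': P(line X) = 0.45·0.8421 / (0.45·0.8421 + 0.5·0.1579) ≈ 0.8276
After a trace-element assay='match': P(line X) = 0.55·0.8276 / (0.55·0.8276 + 0.5·0.1724) ≈ 0.8408
After a quality check='flag': P(line X) = 0.2·0.8408 / (0.2·0.8408 + 0.9·0.1592) ≈ 0.5399

0.540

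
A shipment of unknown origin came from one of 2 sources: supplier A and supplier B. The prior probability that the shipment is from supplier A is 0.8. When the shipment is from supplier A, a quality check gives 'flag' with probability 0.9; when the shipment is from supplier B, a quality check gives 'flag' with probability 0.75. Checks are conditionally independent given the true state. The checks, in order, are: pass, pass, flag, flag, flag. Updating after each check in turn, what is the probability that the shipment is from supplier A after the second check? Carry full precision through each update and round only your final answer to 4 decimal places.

0.3902

After 'pass': P(supplier A) = 0.1·0.8000 / (0.1·0.8000 + 0.25·0.2000) ≈ 0.6154
After 'pass': P(supplier A) = 0.1·0.6154 / (0.1·0.6154 + 0.25·0.3846) ≈ 0.3902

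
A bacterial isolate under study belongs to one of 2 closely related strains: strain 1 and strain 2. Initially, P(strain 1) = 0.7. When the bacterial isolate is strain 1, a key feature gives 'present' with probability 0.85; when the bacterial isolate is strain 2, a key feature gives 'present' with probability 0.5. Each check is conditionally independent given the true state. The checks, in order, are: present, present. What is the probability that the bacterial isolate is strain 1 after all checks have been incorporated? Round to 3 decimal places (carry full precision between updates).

After 'present': P(strain 1) = 0.85·0.7000 / (0.85·0.7000 + 0.5·0.3000) ≈ 0.7987
After 'present': P(strain 1) = 0.85·0.7987 / (0.85·0.7987 + 0.5·0.2013) ≈ 0.8709

0.871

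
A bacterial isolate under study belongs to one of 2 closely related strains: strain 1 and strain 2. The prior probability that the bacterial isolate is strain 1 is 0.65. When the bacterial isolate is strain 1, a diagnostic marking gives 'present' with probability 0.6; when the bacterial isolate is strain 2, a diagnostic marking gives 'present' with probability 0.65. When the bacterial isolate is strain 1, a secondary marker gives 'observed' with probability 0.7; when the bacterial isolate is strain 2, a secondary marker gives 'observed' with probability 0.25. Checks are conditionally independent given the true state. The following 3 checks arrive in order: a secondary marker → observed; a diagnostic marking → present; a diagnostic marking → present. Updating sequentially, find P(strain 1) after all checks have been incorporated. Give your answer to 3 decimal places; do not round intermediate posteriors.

After a secondary marker='observed': P(strain 1) = 0.7·0.6500 / (0.7·0.6500 + 0.25·0.3500) ≈ 0.8387
After a diagnostic marking='present': P(strain 1) = 0.6·0.8387 / (0.6·0.8387 + 0.65·0.1613) ≈ 0.8276
After a diagnostic marking='present': P(strain 1) = 0.6·0.8276 / (0.6·0.8276 + 0.65·0.1724) ≈ 0.8159

0.816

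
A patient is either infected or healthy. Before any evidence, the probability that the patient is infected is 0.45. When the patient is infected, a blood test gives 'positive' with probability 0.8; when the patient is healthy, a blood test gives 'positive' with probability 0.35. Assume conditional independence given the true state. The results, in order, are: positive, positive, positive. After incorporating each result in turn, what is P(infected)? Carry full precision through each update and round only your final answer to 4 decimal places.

After 'positive': P(infected) = 0.8·0.4500 / (0.8·0.4500 + 0.35·0.5500) ≈ 0.6516
After 'positive': P(infected) = 0.8·0.6516 / (0.8·0.6516 + 0.35·0.3484) ≈ 0.8104
After 'positive': P(infected) = 0.8·0.8104 / (0.8·0.8104 + 0.35·0.1896) ≈ 0.9072

0.9072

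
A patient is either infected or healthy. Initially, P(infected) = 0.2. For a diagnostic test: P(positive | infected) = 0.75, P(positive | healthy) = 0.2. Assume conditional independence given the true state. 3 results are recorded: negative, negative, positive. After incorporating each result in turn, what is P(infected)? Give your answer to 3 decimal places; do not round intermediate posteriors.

0.084

After 'negative': P(infected) = 0.25·0.2000 / (0.25·0.2000 + 0.8·0.8000) ≈ 0.0725
After 'negative': P(infected) = 0.25·0.0725 / (0.25·0.0725 + 0.8·0.9275) ≈ 0.0238
After 'positive': P(infected) = 0.75·0.0238 / (0.75·0.0238 + 0.2·0.9762) ≈ 0.0839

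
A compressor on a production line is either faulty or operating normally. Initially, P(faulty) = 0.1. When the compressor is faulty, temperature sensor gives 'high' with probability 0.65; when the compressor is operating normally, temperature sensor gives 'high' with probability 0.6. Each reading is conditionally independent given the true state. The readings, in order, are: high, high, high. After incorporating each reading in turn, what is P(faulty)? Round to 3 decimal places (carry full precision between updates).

After 'high': P(faulty) = 0.65·0.1000 / (0.65·0.1000 + 0.6·0.9000) ≈ 0.1074
After 'high': P(faulty) = 0.65·0.1074 / (0.65·0.1074 + 0.6·0.8926) ≈ 0.1154
After 'high': P(faulty) = 0.65·0.1154 / (0.65·0.1154 + 0.6·0.8846) ≈ 0.1238

0.124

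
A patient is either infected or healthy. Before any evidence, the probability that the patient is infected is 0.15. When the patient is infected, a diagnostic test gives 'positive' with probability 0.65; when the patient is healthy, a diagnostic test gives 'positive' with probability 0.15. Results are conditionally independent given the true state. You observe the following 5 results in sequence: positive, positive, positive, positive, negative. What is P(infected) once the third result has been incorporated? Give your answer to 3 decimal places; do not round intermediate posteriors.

Each posterior becomes the prior for the next update.
After 'positive': P(infected) = 0.65·0.1500 / (0.65·0.1500 + 0.15·0.8500) ≈ 0.4333
After 'positive': P(infected) = 0.65·0.4333 / (0.65·0.4333 + 0.15·0.5667) ≈ 0.7682
After 'positive': P(infected) = 0.65·0.7682 / (0.65·0.7682 + 0.15·0.2318) ≈ 0.9349

0.935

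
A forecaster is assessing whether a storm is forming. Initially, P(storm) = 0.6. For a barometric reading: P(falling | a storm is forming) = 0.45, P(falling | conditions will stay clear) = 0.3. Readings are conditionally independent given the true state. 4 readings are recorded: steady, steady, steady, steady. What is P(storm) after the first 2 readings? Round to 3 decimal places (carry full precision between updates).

0.481

After 'steady': P(storm) = 0.55·0.6000 / (0.55·0.6000 + 0.7·0.4000) ≈ 0.5410
After 'steady': P(storm) = 0.55·0.5410 / (0.55·0.5410 + 0.7·0.4590) ≈ 0.4808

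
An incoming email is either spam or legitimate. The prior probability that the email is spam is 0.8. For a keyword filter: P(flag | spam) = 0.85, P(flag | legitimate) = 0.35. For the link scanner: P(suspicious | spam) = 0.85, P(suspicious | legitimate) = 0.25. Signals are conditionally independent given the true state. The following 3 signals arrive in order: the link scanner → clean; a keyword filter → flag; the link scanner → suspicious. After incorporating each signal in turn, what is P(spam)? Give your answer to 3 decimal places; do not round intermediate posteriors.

0.869

After the link scanner='clean': P(spam) = 0.15·0.8000 / (0.15·0.8000 + 0.75·0.2000) ≈ 0.4444
After a keyword filter='flag': P(spam) = 0.85·0.4444 / (0.85·0.4444 + 0.35·0.5556) ≈ 0.6602
After the link scanner='suspicious': P(spam) = 0.85·0.6602 / (0.85·0.6602 + 0.25·0.3398) ≈ 0.8685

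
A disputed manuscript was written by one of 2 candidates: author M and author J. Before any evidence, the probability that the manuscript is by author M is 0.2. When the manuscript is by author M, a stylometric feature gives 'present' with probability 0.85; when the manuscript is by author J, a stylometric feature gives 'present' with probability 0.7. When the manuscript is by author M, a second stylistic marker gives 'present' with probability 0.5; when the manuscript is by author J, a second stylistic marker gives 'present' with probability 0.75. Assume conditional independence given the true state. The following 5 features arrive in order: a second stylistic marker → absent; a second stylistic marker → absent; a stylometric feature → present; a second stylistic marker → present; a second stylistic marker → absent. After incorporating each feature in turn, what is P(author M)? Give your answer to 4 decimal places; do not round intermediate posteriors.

Each posterior becomes the prior for the next update.
After a second stylistic marker='absent': P(author M) = 0.5·0.2000 / (0.5·0.2000 + 0.25·0.8000) ≈ 0.3333
After a second stylistic marker='absent': P(author M) = 0.5·0.3333 / (0.5·0.3333 + 0.25·0.6667) ≈ 0.5000
After a stylometric feature='present': P(author M) = 0.85·0.5000 / (0.85·0.5000 + 0.7·0.5000) ≈ 0.5484
After a second stylistic marker='present': P(author M) = 0.5·0.5484 / (0.5·0.5484 + 0.75·0.4516) ≈ 0.4474
After a second stylistic marker='absent': P(author M) = 0.5·0.4474 / (0.5·0.4474 + 0.25·0.5526) ≈ 0.6182

0.6182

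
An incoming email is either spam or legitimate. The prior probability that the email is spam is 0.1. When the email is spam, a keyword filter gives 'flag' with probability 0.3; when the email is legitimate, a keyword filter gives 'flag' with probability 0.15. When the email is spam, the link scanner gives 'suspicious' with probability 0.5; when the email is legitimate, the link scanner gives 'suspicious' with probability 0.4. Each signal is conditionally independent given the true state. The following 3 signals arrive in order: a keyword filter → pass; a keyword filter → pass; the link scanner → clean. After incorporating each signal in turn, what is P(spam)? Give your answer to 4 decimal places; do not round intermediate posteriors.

Each posterior becomes the prior for the next update.
After a keyword filter='pass': P(spam) = 0.7·0.1000 / (0.7·0.1000 + 0.85·0.9000) ≈ 0.0838
After a keyword filter='pass': P(spam) = 0.7·0.0838 / (0.7·0.0838 + 0.85·0.9162) ≈ 0.0701
After the link scanner='clean': P(spam) = 0.5·0.0701 / (0.5·0.0701 + 0.6·0.9299) ≈ 0.0591

0.0591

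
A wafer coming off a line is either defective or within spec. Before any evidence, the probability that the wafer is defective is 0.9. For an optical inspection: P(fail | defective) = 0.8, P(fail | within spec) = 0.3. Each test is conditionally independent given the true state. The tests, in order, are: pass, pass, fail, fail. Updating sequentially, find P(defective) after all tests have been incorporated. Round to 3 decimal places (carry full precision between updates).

0.839

Apply Bayes' rule sequentially, carrying P(defective) forward.
After 'pass': P(defective) = 0.2·0.9000 / (0.2·0.9000 + 0.7·0.1000) ≈ 0.7200
After 'pass': P(defective) = 0.2·0.7200 / (0.2·0.7200 + 0.7·0.2800) ≈ 0.4235
After 'fail': P(defective) = 0.8·0.4235 / (0.8·0.4235 + 0.3·0.5765) ≈ 0.6621
After 'fail': P(defective) = 0.8·0.6621 / (0.8·0.6621 + 0.3·0.3379) ≈ 0.8393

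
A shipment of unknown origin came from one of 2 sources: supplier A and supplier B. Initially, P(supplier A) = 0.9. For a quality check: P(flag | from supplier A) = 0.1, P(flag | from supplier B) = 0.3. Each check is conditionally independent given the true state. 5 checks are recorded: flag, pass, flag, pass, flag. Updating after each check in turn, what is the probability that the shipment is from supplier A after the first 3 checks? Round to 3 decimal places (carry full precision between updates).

0.563

After 'flag': P(supplier A) = 0.1·0.9000 / (0.1·0.9000 + 0.3·0.1000) ≈ 0.7500
After 'pass': P(supplier A) = 0.9·0.7500 / (0.9·0.7500 + 0.7·0.2500) ≈ 0.7941
After 'flag': P(supplier A) = 0.1·0.7941 / (0.1·0.7941 + 0.3·0.2059) ≈ 0.5625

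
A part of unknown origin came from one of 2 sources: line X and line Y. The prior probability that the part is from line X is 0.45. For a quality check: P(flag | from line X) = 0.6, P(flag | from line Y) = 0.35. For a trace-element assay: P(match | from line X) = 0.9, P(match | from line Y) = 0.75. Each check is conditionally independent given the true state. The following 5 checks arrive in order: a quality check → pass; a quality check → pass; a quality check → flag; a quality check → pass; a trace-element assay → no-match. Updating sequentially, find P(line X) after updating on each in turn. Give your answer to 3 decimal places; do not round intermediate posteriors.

After a quality check='pass': P(line X) = 0.4·0.4500 / (0.4·0.4500 + 0.65·0.5500) ≈ 0.3349
After a quality check='pass': P(line X) = 0.4·0.3349 / (0.4·0.3349 + 0.65·0.6651) ≈ 0.2366
After a quality check='flag': P(line X) = 0.6·0.2366 / (0.6·0.2366 + 0.35·0.7634) ≈ 0.3469
After a quality check='pass': P(line X) = 0.4·0.3469 / (0.4·0.3469 + 0.65·0.6531) ≈ 0.2463
After a trace-element assay='no-match': P(line X) = 0.1·0.2463 / (0.1·0.2463 + 0.25·0.7537) ≈ 0.1156

0.116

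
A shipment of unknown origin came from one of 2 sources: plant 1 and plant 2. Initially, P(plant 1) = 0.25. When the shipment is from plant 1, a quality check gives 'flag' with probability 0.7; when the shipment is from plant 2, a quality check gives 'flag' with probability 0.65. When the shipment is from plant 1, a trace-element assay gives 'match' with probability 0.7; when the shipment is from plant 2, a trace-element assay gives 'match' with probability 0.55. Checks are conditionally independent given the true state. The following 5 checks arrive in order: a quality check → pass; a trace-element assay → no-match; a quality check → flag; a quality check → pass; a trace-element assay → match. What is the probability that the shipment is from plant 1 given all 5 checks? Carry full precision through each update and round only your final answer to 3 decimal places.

After a quality check='pass': P(plant 1) = 0.3·0.2500 / (0.3·0.2500 + 0.35·0.7500) ≈ 0.2222
After a trace-element assay='no-match': P(plant 1) = 0.3·0.2222 / (0.3·0.2222 + 0.45·0.7778) ≈ 0.1600
After a quality check='flag': P(plant 1) = 0.7·0.1600 / (0.7·0.1600 + 0.65·0.8400) ≈ 0.1702
After a quality check='pass': P(plant 1) = 0.3·0.1702 / (0.3·0.1702 + 0.35·0.8298) ≈ 0.1495
After a trace-element assay='match': P(plant 1) = 0.7·0.1495 / (0.7·0.1495 + 0.55·0.8505) ≈ 0.1829

0.183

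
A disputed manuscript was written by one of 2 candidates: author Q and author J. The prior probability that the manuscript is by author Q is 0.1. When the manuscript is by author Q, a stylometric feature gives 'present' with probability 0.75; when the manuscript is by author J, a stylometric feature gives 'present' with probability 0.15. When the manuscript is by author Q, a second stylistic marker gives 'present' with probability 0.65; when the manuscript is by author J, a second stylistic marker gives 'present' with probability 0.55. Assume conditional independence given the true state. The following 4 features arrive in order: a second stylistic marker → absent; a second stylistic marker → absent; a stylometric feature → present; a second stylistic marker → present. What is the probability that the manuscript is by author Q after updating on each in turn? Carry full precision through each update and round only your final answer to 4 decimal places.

Apply Bayes' rule sequentially, carrying P(author Q) forward.
After a second stylistic marker='absent': P(author Q) = 0.35·0.1000 / (0.35·0.1000 + 0.45·0.9000) ≈ 0.0795
After a second stylistic marker='absent': P(author Q) = 0.35·0.0795 / (0.35·0.0795 + 0.45·0.9205) ≈ 0.0630
After a stylometric feature='present': P(author Q) = 0.75·0.0630 / (0.75·0.0630 + 0.15·0.9370) ≈ 0.2515
After a second stylistic marker='present': P(author Q) = 0.65·0.2515 / (0.65·0.2515 + 0.55·0.7485) ≈ 0.2843

0.2843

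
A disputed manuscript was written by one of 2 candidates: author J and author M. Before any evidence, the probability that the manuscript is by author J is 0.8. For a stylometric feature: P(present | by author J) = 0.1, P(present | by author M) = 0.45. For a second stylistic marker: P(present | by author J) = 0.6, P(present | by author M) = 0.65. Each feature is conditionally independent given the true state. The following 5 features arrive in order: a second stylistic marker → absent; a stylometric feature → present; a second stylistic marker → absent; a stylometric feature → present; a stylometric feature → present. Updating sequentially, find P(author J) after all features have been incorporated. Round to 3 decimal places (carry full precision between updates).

0.054

After a second stylistic marker='absent': P(author J) = 0.4·0.8000 / (0.4·0.8000 + 0.35·0.2000) ≈ 0.8205
After a stylometric feature='present': P(author J) = 0.1·0.8205 / (0.1·0.8205 + 0.45·0.1795) ≈ 0.5039
After a second stylistic marker='absent': P(author J) = 0.4·0.5039 / (0.4·0.5039 + 0.35·0.4961) ≈ 0.5373
After a stylometric feature='present': P(author J) = 0.1·0.5373 / (0.1·0.5373 + 0.45·0.4627) ≈ 0.2051
After a stylometric feature='present': P(author J) = 0.1·0.2051 / (0.1·0.2051 + 0.45·0.7949) ≈ 0.0542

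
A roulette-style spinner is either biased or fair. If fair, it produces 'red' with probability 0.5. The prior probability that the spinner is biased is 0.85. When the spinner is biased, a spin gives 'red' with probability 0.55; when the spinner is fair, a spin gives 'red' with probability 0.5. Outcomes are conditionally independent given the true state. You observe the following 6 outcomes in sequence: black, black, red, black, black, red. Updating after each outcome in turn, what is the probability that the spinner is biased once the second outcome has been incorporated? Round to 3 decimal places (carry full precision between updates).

Each posterior becomes the prior for the next update.
After 'black': P(biased) = 0.45·0.8500 / (0.45·0.8500 + 0.5·0.1500) ≈ 0.8361
After 'black': P(biased) = 0.45·0.8361 / (0.45·0.8361 + 0.5·0.1639) ≈ 0.8211

0.821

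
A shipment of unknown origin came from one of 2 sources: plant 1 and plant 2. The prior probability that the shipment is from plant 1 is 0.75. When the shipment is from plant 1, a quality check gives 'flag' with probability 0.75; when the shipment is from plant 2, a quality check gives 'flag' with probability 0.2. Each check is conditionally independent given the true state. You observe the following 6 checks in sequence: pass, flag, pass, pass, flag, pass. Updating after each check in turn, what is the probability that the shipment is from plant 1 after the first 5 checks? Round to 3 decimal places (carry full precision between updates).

Apply Bayes' rule sequentially, carrying P(plant 1) forward.
After 'pass': P(plant 1) = 0.25·0.7500 / (0.25·0.7500 + 0.8·0.2500) ≈ 0.4839
After 'flag': P(plant 1) = 0.75·0.4839 / (0.75·0.4839 + 0.2·0.5161) ≈ 0.7785
After 'pass': P(plant 1) = 0.25·0.7785 / (0.25·0.7785 + 0.8·0.2215) ≈ 0.5235
After 'pass': P(plant 1) = 0.25·0.5235 / (0.25·0.5235 + 0.8·0.4765) ≈ 0.2556
After 'flag': P(plant 1) = 0.75·0.2556 / (0.75·0.2556 + 0.2·0.7444) ≈ 0.5628

0.563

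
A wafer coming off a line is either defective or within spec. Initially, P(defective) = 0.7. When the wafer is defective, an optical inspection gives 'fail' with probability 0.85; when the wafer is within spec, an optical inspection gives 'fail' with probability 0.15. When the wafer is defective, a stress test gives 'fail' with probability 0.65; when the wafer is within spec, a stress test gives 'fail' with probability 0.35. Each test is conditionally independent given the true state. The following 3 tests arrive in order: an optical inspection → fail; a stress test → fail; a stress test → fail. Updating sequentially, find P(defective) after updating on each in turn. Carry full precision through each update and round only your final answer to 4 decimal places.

0.9785

After an optical inspection='fail': P(defective) = 0.85·0.7000 / (0.85·0.7000 + 0.15·0.3000) ≈ 0.9297
After a stress test='fail': P(defective) = 0.65·0.9297 / (0.65·0.9297 + 0.35·0.0703) ≈ 0.9609
After a stress test='fail': P(defective) = 0.65·0.9609 / (0.65·0.9609 + 0.35·0.0391) ≈ 0.9785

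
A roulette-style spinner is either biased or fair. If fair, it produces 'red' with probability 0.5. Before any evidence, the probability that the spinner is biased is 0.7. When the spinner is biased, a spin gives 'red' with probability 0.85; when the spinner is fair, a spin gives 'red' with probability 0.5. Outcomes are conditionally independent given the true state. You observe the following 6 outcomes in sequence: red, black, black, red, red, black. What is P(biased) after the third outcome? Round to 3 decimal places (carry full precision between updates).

Apply Bayes' rule sequentially, carrying P(biased) forward.
After 'red': P(biased) = 0.85·0.7000 / (0.85·0.7000 + 0.5·0.3000) ≈ 0.7987
After 'black': P(biased) = 0.15·0.7987 / (0.15·0.7987 + 0.5·0.2013) ≈ 0.5434
After 'black': P(biased) = 0.15·0.5434 / (0.15·0.5434 + 0.5·0.4566) ≈ 0.2631

0.263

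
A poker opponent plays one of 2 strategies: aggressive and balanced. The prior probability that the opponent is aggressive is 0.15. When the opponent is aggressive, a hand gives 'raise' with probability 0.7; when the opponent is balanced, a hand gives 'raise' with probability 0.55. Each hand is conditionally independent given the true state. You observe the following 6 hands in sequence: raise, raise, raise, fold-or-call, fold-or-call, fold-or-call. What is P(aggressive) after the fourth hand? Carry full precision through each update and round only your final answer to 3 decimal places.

After 'raise': P(aggressive) = 0.7·0.1500 / (0.7·0.1500 + 0.55·0.8500) ≈ 0.1834
After 'raise': P(aggressive) = 0.7·0.1834 / (0.7·0.1834 + 0.55·0.8166) ≈ 0.2223
After 'raise': P(aggressive) = 0.7·0.2223 / (0.7·0.2223 + 0.55·0.7777) ≈ 0.2668
After 'fold-or-call': P(aggressive) = 0.3·0.2668 / (0.3·0.2668 + 0.45·0.7332) ≈ 0.1952

0.195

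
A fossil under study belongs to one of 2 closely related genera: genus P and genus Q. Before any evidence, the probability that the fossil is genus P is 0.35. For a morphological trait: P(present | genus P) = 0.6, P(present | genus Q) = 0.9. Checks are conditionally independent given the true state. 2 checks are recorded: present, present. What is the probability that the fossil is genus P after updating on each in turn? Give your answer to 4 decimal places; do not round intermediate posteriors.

Apply Bayes' rule sequentially, carrying P(genus P) forward.
After 'present': P(genus P) = 0.6·0.3500 / (0.6·0.3500 + 0.9·0.6500) ≈ 0.2642
After 'present': P(genus P) = 0.6·0.2642 / (0.6·0.2642 + 0.9·0.7358) ≈ 0.1931

0.1931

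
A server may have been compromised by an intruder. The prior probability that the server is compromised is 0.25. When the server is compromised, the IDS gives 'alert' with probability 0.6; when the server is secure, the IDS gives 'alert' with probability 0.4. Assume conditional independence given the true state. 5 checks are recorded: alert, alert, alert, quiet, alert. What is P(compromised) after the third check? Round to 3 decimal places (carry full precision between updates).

0.529

After 'alert': P(compromised) = 0.6·0.2500 / (0.6·0.2500 + 0.4·0.7500) ≈ 0.3333
After 'alert': P(compromised) = 0.6·0.3333 / (0.6·0.3333 + 0.4·0.6667) ≈ 0.4286
After 'alert': P(compromised) = 0.6·0.4286 / (0.6·0.4286 + 0.4·0.5714) ≈ 0.5294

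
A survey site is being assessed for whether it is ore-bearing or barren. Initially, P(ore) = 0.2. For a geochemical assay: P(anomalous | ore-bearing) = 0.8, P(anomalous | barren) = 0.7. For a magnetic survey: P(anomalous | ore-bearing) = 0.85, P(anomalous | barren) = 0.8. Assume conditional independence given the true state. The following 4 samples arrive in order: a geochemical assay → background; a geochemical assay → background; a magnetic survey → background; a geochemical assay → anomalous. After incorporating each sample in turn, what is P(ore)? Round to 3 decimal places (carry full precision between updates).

After a geochemical assay='background': P(ore) = 0.2·0.2000 / (0.2·0.2000 + 0.3·0.8000) ≈ 0.1429
After a geochemical assay='background': P(ore) = 0.2·0.1429 / (0.2·0.1429 + 0.3·0.8571) ≈ 0.1000
After a magnetic survey='background': P(ore) = 0.15·0.1000 / (0.15·0.1000 + 0.2·0.9000) ≈ 0.0769
After a geochemical assay='anomalous': P(ore) = 0.8·0.0769 / (0.8·0.0769 + 0.7·0.9231) ≈ 0.0870

0.087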